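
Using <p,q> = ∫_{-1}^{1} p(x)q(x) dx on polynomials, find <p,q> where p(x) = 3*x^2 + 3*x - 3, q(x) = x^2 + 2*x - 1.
<p,q> = 36/5

Expand the product: p(x)·q(x) = 3*x^4 + 9*x^3 - 9*x + 3.
∫_{-1}^{1} of each monomial x^k gives [2/(k+1) if k even, 0 if k odd]. Integrating term-by-term (or equivalently evaluating the antiderivative F(x) = 3*x^5/5 + 9*x^4/4 - 9*x^2/2 + 3*x at the endpoints):
  F(1) − F(−1) = 27/20 − (-117/20) = 36/5.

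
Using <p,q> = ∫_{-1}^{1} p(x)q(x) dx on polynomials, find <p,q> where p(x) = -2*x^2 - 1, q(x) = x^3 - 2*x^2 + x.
<p,q> = 44/15

Expand the product: p(x)·q(x) = -2*x^5 + 4*x^4 - 3*x^3 + 2*x^2 - x.
∫_{-1}^{1} of each monomial x^k gives [2/(k+1) if k even, 0 if k odd]. Integrating term-by-term (or equivalently evaluating the antiderivative F(x) = -x^6/3 + 4*x^5/5 - 3*x^4/4 + 2*x^3/3 - x^2/2 at the endpoints):
  F(1) − F(−1) = -7/60 − (-61/20) = 44/15.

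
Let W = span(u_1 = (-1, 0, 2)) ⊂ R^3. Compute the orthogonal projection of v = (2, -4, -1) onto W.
proj_W(v) = (4/5, 0, -8/5)

Set up U = [u_1 | ... | u_1] ∈ R^(3×1). The projector onto W = col(U) is P = U (U^T U)^(-1) U^T.
Compute U^T U =
  [5],
and U^T v = (-4).
Solve U^T U · c = U^T v for the coefficients: c = (-4/5). The projection is proj_W(v) = U c.
Check: (v - proj_W(v)) · u_1 = 0  (should be 0).
Result: proj_W(v) = (4/5, 0, -8/5).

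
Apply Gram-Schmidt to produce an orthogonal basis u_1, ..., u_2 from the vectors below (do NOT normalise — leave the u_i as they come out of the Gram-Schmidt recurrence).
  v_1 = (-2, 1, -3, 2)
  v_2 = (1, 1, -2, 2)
Orthogonal basis:
  u_1 = (-2, 1, -3, 2)
  u_2 = (2, 1/2, -1/2, 1)

Apply the Gram-Schmidt recurrence
  u_1 = v_1
  u_i = v_i − Σ_{j<i} ((v_i · u_j) / (u_j · u_j)) · u_j.

Step by step this gives:
  u_1 = (-2, 1, -3, 2)
  u_2 = (2, 1/2, -1/2, 1)

Orthogonality check:
  u_2 · u_1 = 0 (should be 0)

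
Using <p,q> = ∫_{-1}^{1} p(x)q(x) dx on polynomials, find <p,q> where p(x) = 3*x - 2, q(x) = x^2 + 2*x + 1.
<p,q> = -4/3

Expand the product: p(x)·q(x) = 3*x^3 + 4*x^2 - x - 2.
∫_{-1}^{1} of each monomial x^k gives [2/(k+1) if k even, 0 if k odd]. Integrating term-by-term (or equivalently evaluating the antiderivative F(x) = 3*x^4/4 + 4*x^3/3 - x^2/2 - 2*x at the endpoints):
  F(1) − F(−1) = -5/12 − (11/12) = -4/3.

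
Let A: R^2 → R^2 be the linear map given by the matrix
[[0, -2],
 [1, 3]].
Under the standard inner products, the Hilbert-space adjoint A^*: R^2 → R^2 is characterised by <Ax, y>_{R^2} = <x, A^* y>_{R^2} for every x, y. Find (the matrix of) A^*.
A^* = A^T =
[[0, 1],
 [-2, 3]]

For real matrices with standard dot products, the defining identity <Ax, y> = <x, A^* y> gives (Ax)^T y = x^T (A^*) y, i.e. x^T A^T y = x^T (A^*) y. Since this holds for all x, y, we must have A^* = A^T. Therefore
A^* =
[[0, 1],
 [-2, 3]].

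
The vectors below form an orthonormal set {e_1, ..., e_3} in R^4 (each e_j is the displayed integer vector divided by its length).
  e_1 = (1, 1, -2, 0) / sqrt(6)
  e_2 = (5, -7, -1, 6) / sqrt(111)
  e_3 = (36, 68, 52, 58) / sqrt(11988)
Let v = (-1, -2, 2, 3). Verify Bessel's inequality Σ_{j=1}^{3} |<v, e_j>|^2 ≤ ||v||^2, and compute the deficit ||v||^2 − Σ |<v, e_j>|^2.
Σ |<v, e_j>|^2 = 2387/162; ||v||^2 = 18; deficit = 529/162

Write each e_j = u_j / sqrt(<u_j, u_j>) where u_j is the displayed integer vector. Then <v, e_j> = <v, u_j> / sqrt(<u_j, u_j>), so |<v, e_j>|^2 = <v, u_j>^2 / <u_j, u_j>.
Coefficients: <v, e_1> = -7/sqrt(6), <v, e_2> = 25/sqrt(111), <v, e_3> = 106/sqrt(11988).
Square and sum: Σ |<v, e_j>|^2 = 2387/162.
Compute ||v||^2 = v·v = 18.
Deficit = 18 − 2387/162 = 529/162 ≥ 0, confirming Bessel's inequality. (The deficit equals ||v − Σ <v,e_j> e_j||^2, the squared distance from v to span{e_j}.)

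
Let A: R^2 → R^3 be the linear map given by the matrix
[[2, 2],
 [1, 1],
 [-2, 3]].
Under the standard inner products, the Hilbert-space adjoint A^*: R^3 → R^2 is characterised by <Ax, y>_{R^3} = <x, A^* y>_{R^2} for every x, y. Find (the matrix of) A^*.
A^* = A^T =
[[2, 1, -2],
 [2, 1, 3]]

For real matrices with standard dot products, the defining identity <Ax, y> = <x, A^* y> gives (Ax)^T y = x^T (A^*) y, i.e. x^T A^T y = x^T (A^*) y. Since this holds for all x, y, we must have A^* = A^T. Therefore
A^* =
[[2, 1, -2],
 [2, 1, 3]].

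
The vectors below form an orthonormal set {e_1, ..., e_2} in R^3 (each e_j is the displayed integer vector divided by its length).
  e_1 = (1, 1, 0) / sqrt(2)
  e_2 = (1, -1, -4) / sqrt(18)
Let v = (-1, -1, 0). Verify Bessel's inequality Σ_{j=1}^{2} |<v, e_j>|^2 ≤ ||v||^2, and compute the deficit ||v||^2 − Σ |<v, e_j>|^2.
Σ |<v, e_j>|^2 = 2; ||v||^2 = 2; deficit = 0

Write each e_j = u_j / sqrt(<u_j, u_j>) where u_j is the displayed integer vector. Then <v, e_j> = <v, u_j> / sqrt(<u_j, u_j>), so |<v, e_j>|^2 = <v, u_j>^2 / <u_j, u_j>.
Coefficients: <v, e_1> = -2/sqrt(2), <v, e_2> = 0/sqrt(18).
Square and sum: Σ |<v, e_j>|^2 = 2.
Compute ||v||^2 = v·v = 2.
Deficit = 2 − 2 = 0 ≥ 0, confirming Bessel's inequality. (The deficit equals ||v − Σ <v,e_j> e_j||^2, the squared distance from v to span{e_j}.)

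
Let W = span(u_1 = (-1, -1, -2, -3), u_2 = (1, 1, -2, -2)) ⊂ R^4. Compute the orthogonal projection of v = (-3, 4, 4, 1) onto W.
proj_W(v) = (9/86, 9/86, 87/43, 111/43)

Set up U = [u_1 | ... | u_2] ∈ R^(4×2). The projector onto W = col(U) is P = U (U^T U)^(-1) U^T.
Compute U^T U =
  [15, 8]
  [8, 10],
and U^T v = (-12, -9).
Solve U^T U · c = U^T v for the coefficients: c = (-24/43, -39/86). The projection is proj_W(v) = U c.
Check: (v - proj_W(v)) · u_1 = 0  (should be 0).
Check: (v - proj_W(v)) · u_2 = 0  (should be 0).
Result: proj_W(v) = (9/86, 9/86, 87/43, 111/43).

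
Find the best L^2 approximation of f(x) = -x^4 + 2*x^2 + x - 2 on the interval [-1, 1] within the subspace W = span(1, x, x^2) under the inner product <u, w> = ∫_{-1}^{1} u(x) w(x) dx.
g(x) = 8*x^2/7 + x - 67/35

The best approximation g ∈ W is the orthogonal projection of f onto W. Writing g = a_0 + a_1 x + a_2 x^2, the coefficients solve the normal equations G · a = b where
  G_{ij} = <φ_i, φ_j> and b_i = <f, φ_i>, with φ_0 = 1, φ_1 = x, φ_2 = x^2.
G =
  [2, 0, 2/3]
  [0, 2/3, 0]
  [2/3, 0, 2/5],
b = (-46/15, 2/3, -86/105).
Solving gives a_0 = -67/35, a_1 = 1, a_2 = 8/7, so
  g(x) = 8*x^2/7 + x - 67/35.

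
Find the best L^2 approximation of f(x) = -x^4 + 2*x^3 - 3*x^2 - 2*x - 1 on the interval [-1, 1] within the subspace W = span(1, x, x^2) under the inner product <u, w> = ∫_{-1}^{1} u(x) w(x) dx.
g(x) = -27*x^2/7 - 4*x/5 - 32/35

The best approximation g ∈ W is the orthogonal projection of f onto W. Writing g = a_0 + a_1 x + a_2 x^2, the coefficients solve the normal equations G · a = b where
  G_{ij} = <φ_i, φ_j> and b_i = <f, φ_i>, with φ_0 = 1, φ_1 = x, φ_2 = x^2.
G =
  [2, 0, 2/3]
  [0, 2/3, 0]
  [2/3, 0, 2/5],
b = (-22/5, -8/15, -226/105).
Solving gives a_0 = -32/35, a_1 = -4/5, a_2 = -27/7, so
  g(x) = -27*x^2/7 - 4*x/5 - 32/35.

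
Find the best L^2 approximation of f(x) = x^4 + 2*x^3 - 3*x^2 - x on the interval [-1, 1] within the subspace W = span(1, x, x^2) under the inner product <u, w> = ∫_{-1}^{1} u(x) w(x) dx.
g(x) = -15*x^2/7 + x/5 - 3/35

The best approximation g ∈ W is the orthogonal projection of f onto W. Writing g = a_0 + a_1 x + a_2 x^2, the coefficients solve the normal equations G · a = b where
  G_{ij} = <φ_i, φ_j> and b_i = <f, φ_i>, with φ_0 = 1, φ_1 = x, φ_2 = x^2.
G =
  [2, 0, 2/3]
  [0, 2/3, 0]
  [2/3, 0, 2/5],
b = (-8/5, 2/15, -32/35).
Solving gives a_0 = -3/35, a_1 = 1/5, a_2 = -15/7, so
  g(x) = -15*x^2/7 + x/5 - 3/35.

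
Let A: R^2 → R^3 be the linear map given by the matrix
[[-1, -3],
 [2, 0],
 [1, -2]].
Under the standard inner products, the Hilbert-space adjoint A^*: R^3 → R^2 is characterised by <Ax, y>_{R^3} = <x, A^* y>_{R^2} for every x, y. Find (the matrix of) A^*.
A^* = A^T =
[[-1, 2, 1],
 [-3, 0, -2]]

For real matrices with standard dot products, the defining identity <Ax, y> = <x, A^* y> gives (Ax)^T y = x^T (A^*) y, i.e. x^T A^T y = x^T (A^*) y. Since this holds for all x, y, we must have A^* = A^T. Therefore
A^* =
[[-1, 2, 1],
 [-3, 0, -2]].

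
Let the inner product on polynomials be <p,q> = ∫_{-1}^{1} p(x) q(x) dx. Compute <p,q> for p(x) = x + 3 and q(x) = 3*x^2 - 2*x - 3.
<p,q> = -40/3

Expand the product: p(x)·q(x) = 3*x^3 + 7*x^2 - 9*x - 9.
∫_{-1}^{1} of each monomial x^k gives [2/(k+1) if k even, 0 if k odd]. Integrating term-by-term (or equivalently evaluating the antiderivative F(x) = 3*x^4/4 + 7*x^3/3 - 9*x^2/2 - 9*x at the endpoints):
  F(1) − F(−1) = -125/12 − (35/12) = -40/3.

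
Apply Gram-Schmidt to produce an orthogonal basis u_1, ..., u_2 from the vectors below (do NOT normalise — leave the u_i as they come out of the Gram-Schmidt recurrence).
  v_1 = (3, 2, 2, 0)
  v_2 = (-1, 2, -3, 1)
Orthogonal basis:
  u_1 = (3, 2, 2, 0)
  u_2 = (-2/17, 44/17, -41/17, 1)

Apply the Gram-Schmidt recurrence
  u_1 = v_1
  u_i = v_i − Σ_{j<i} ((v_i · u_j) / (u_j · u_j)) · u_j.

Step by step this gives:
  u_1 = (3, 2, 2, 0)
  u_2 = (-2/17, 44/17, -41/17, 1)

Orthogonality check:
  u_2 · u_1 = 0 (should be 0)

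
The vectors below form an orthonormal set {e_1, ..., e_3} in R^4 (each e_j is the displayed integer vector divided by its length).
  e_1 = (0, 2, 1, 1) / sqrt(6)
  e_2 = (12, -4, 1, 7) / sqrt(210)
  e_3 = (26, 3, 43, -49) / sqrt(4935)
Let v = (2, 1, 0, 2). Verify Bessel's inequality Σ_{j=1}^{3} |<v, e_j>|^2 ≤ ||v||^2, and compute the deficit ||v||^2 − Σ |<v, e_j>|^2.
Σ |<v, e_j>|^2 = 1205/141; ||v||^2 = 9; deficit = 64/141

Write each e_j = u_j / sqrt(<u_j, u_j>) where u_j is the displayed integer vector. Then <v, e_j> = <v, u_j> / sqrt(<u_j, u_j>), so |<v, e_j>|^2 = <v, u_j>^2 / <u_j, u_j>.
Coefficients: <v, e_1> = 4/sqrt(6), <v, e_2> = 34/sqrt(210), <v, e_3> = -43/sqrt(4935).
Square and sum: Σ |<v, e_j>|^2 = 1205/141.
Compute ||v||^2 = v·v = 9.
Deficit = 9 − 1205/141 = 64/141 ≥ 0, confirming Bessel's inequality. (The deficit equals ||v − Σ <v,e_j> e_j||^2, the squared distance from v to span{e_j}.)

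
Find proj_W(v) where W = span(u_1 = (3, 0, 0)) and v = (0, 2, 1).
proj_W(v) = (0, 0, 0)

Set up U = [u_1 | ... | u_1] ∈ R^(3×1). The projector onto W = col(U) is P = U (U^T U)^(-1) U^T.
Compute U^T U =
  [9],
and U^T v = (0).
Solve U^T U · c = U^T v for the coefficients: c = (0). The projection is proj_W(v) = U c.
Check: (v - proj_W(v)) · u_1 = 0  (should be 0).
Result: proj_W(v) = (0, 0, 0).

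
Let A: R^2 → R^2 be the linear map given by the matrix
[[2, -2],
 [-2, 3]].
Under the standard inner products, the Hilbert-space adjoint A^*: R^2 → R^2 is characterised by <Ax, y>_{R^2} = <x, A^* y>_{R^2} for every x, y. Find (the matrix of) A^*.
A^* = A^T =
[[2, -2],
 [-2, 3]]

For real matrices with standard dot products, the defining identity <Ax, y> = <x, A^* y> gives (Ax)^T y = x^T (A^*) y, i.e. x^T A^T y = x^T (A^*) y. Since this holds for all x, y, we must have A^* = A^T. Therefore
A^* =
[[2, -2],
 [-2, 3]].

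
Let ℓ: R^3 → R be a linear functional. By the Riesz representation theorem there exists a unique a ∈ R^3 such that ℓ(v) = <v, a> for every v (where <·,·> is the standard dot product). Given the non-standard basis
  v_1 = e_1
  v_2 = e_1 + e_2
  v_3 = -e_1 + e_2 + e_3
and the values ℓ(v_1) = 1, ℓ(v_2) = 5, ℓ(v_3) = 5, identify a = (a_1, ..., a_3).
a = (1, 4, 2)

Write a = (a_1, ..., a_3) in the standard basis. For each basis vector v_i, ℓ(v_i) = <v_i, a> is a linear equation in the a_j's. Collect the n equations into a matrix system V a = ℓ, where row i of V is v_i (expressed in the standard basis). Since V is invertible (lower-triangular with 1s on the diagonal, up to permutation), solve by back-substitution:
  V =
[[1, 0, 0],
 [1, 1, 0],
 [-1, 1, 1]]
  V a = (1, 5, 5)
Solving gives a = (1, 4, 2).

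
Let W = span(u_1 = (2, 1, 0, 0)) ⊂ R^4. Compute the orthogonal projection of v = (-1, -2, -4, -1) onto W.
proj_W(v) = (-8/5, -4/5, 0, 0)

Set up U = [u_1 | ... | u_1] ∈ R^(4×1). The projector onto W = col(U) is P = U (U^T U)^(-1) U^T.
Compute U^T U =
  [5],
and U^T v = (-4).
Solve U^T U · c = U^T v for the coefficients: c = (-4/5). The projection is proj_W(v) = U c.
Check: (v - proj_W(v)) · u_1 = 0  (should be 0).
Result: proj_W(v) = (-8/5, -4/5, 0, 0).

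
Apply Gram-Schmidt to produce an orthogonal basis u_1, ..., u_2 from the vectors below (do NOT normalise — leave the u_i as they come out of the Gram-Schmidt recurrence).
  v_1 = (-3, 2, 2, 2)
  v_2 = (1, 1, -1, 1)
Orthogonal basis:
  u_1 = (-3, 2, 2, 2)
  u_2 = (6/7, 23/21, -19/21, 23/21)

Apply the Gram-Schmidt recurrence
  u_1 = v_1
  u_i = v_i − Σ_{j<i} ((v_i · u_j) / (u_j · u_j)) · u_j.

Step by step this gives:
  u_1 = (-3, 2, 2, 2)
  u_2 = (6/7, 23/21, -19/21, 23/21)

Orthogonality check:
  u_2 · u_1 = 0 (should be 0)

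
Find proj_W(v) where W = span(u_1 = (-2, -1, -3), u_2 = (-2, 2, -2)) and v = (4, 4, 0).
proj_W(v) = (12/13, 42/13, 30/13)

Set up U = [u_1 | ... | u_2] ∈ R^(3×2). The projector onto W = col(U) is P = U (U^T U)^(-1) U^T.
Compute U^T U =
  [14, 8]
  [8, 12],
and U^T v = (-12, 0).
Solve U^T U · c = U^T v for the coefficients: c = (-18/13, 12/13). The projection is proj_W(v) = U c.
Check: (v - proj_W(v)) · u_1 = 0  (should be 0).
Check: (v - proj_W(v)) · u_2 = 0  (should be 0).
Result: proj_W(v) = (12/13, 42/13, 30/13).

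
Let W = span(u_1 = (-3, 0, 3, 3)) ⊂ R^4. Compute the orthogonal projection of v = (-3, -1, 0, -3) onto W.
proj_W(v) = (0, 0, 0, 0)

Set up U = [u_1 | ... | u_1] ∈ R^(4×1). The projector onto W = col(U) is P = U (U^T U)^(-1) U^T.
Compute U^T U =
  [27],
and U^T v = (0).
Solve U^T U · c = U^T v for the coefficients: c = (0). The projection is proj_W(v) = U c.
Check: (v - proj_W(v)) · u_1 = 0  (should be 0).
Result: proj_W(v) = (0, 0, 0, 0).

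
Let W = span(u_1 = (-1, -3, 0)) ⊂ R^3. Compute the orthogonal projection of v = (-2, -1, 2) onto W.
proj_W(v) = (-1/2, -3/2, 0)

Set up U = [u_1 | ... | u_1] ∈ R^(3×1). The projector onto W = col(U) is P = U (U^T U)^(-1) U^T.
Compute U^T U =
  [10],
and U^T v = (5).
Solve U^T U · c = U^T v for the coefficients: c = (1/2). The projection is proj_W(v) = U c.
Check: (v - proj_W(v)) · u_1 = 0  (should be 0).
Result: proj_W(v) = (-1/2, -3/2, 0).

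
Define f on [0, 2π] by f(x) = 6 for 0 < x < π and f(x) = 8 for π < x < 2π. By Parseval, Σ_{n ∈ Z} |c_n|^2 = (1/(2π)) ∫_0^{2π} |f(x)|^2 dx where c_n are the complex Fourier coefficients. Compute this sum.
Σ |c_n|^2 = 50

Parseval equates the L^2 energy of f (normalised by 1/(2π)) with the ℓ^2 sum of its Fourier coefficients: (1/(2π)) ∫_0^{2π} |f|^2 = Σ |c_n|^2.
Compute the left side: (1/(2π)) [∫_0^π 6^2 dx + ∫_π^{2π} 8^2 dx] = (1/(2π)) · (36π + 64π) = (36 + 64)/2 = 50.
So Σ_{n ∈ Z} |c_n|^2 = 50.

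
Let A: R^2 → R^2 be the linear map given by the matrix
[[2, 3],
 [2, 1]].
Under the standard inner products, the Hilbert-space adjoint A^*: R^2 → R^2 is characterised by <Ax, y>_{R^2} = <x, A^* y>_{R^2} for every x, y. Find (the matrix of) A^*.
A^* = A^T =
[[2, 2],
 [3, 1]]

For real matrices with standard dot products, the defining identity <Ax, y> = <x, A^* y> gives (Ax)^T y = x^T (A^*) y, i.e. x^T A^T y = x^T (A^*) y. Since this holds for all x, y, we must have A^* = A^T. Therefore
A^* =
[[2, 2],
 [3, 1]].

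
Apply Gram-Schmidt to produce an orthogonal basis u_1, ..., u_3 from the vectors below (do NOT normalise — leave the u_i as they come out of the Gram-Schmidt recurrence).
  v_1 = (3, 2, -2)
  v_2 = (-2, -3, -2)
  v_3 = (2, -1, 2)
Orthogonal basis:
  u_1 = (3, 2, -2)
  u_2 = (-10/17, -35/17, -50/17)
  u_3 = (16/9, -16/9, 8/9)

Apply the Gram-Schmidt recurrence
  u_1 = v_1
  u_i = v_i − Σ_{j<i} ((v_i · u_j) / (u_j · u_j)) · u_j.

Step by step this gives:
  u_1 = (3, 2, -2)
  u_2 = (-10/17, -35/17, -50/17)
  u_3 = (16/9, -16/9, 8/9)

Orthogonality check:
  u_2 · u_1 = 0 (should be 0)
  u_3 · u_1 = 0 (should be 0)
  u_3 · u_2 = 0 (should be 0)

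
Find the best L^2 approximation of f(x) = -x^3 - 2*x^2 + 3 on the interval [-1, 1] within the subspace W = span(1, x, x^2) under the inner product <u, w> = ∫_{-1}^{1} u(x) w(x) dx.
g(x) = -2*x^2 - 3*x/5 + 3

The best approximation g ∈ W is the orthogonal projection of f onto W. Writing g = a_0 + a_1 x + a_2 x^2, the coefficients solve the normal equations G · a = b where
  G_{ij} = <φ_i, φ_j> and b_i = <f, φ_i>, with φ_0 = 1, φ_1 = x, φ_2 = x^2.
G =
  [2, 0, 2/3]
  [0, 2/3, 0]
  [2/3, 0, 2/5],
b = (14/3, -2/5, 6/5).
Solving gives a_0 = 3, a_1 = -3/5, a_2 = -2, so
  g(x) = -2*x^2 - 3*x/5 + 3.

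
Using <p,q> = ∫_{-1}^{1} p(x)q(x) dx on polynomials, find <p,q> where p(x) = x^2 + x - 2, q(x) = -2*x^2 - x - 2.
<p,q> = 118/15

Expand the product: p(x)·q(x) = -2*x^4 - 3*x^3 + x^2 + 4.
∫_{-1}^{1} of each monomial x^k gives [2/(k+1) if k even, 0 if k odd]. Integrating term-by-term (or equivalently evaluating the antiderivative F(x) = -2*x^5/5 - 3*x^4/4 + x^3/3 + 4*x at the endpoints):
  F(1) − F(−1) = 191/60 − (-281/60) = 118/15.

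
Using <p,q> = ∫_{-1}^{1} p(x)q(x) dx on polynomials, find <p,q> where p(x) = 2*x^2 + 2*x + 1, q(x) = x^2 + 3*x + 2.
<p,q> = 182/15

Expand the product: p(x)·q(x) = 2*x^4 + 8*x^3 + 11*x^2 + 7*x + 2.
∫_{-1}^{1} of each monomial x^k gives [2/(k+1) if k even, 0 if k odd]. Integrating term-by-term (or equivalently evaluating the antiderivative F(x) = 2*x^5/5 + 2*x^4 + 11*x^3/3 + 7*x^2/2 + 2*x at the endpoints):
  F(1) − F(−1) = 347/30 − (-17/30) = 182/15.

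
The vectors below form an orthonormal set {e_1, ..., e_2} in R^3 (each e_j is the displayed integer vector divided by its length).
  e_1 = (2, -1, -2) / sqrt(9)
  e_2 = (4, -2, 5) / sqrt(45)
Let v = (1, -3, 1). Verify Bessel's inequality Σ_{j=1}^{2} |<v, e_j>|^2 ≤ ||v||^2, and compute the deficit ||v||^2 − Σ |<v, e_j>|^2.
Σ |<v, e_j>|^2 = 6; ||v||^2 = 11; deficit = 5

Write each e_j = u_j / sqrt(<u_j, u_j>) where u_j is the displayed integer vector. Then <v, e_j> = <v, u_j> / sqrt(<u_j, u_j>), so |<v, e_j>|^2 = <v, u_j>^2 / <u_j, u_j>.
Coefficients: <v, e_1> = 3/sqrt(9), <v, e_2> = 15/sqrt(45).
Square and sum: Σ |<v, e_j>|^2 = 6.
Compute ||v||^2 = v·v = 11.
Deficit = 11 − 6 = 5 ≥ 0, confirming Bessel's inequality. (The deficit equals ||v − Σ <v,e_j> e_j||^2, the squared distance from v to span{e_j}.)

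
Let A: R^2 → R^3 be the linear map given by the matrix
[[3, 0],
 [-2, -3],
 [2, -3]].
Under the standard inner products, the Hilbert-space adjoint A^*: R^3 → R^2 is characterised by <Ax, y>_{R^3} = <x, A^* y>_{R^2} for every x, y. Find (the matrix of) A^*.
A^* = A^T =
[[3, -2, 2],
 [0, -3, -3]]

For real matrices with standard dot products, the defining identity <Ax, y> = <x, A^* y> gives (Ax)^T y = x^T (A^*) y, i.e. x^T A^T y = x^T (A^*) y. Since this holds for all x, y, we must have A^* = A^T. Therefore
A^* =
[[3, -2, 2],
 [0, -3, -3]].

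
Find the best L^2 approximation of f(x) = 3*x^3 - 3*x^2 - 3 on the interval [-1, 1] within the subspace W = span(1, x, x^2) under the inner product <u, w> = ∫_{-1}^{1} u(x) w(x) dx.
g(x) = -3*x^2 + 9*x/5 - 3

The best approximation g ∈ W is the orthogonal projection of f onto W. Writing g = a_0 + a_1 x + a_2 x^2, the coefficients solve the normal equations G · a = b where
  G_{ij} = <φ_i, φ_j> and b_i = <f, φ_i>, with φ_0 = 1, φ_1 = x, φ_2 = x^2.
G =
  [2, 0, 2/3]
  [0, 2/3, 0]
  [2/3, 0, 2/5],
b = (-8, 6/5, -16/5).
Solving gives a_0 = -3, a_1 = 9/5, a_2 = -3, so
  g(x) = -3*x^2 + 9*x/5 - 3.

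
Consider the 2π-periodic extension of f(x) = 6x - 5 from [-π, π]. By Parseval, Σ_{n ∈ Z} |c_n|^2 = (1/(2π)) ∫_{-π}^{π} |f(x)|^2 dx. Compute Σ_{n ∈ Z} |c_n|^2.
Σ |c_n|^2 = 12π^2 + 25

Expand and integrate term by term over [-π, π]:
  ∫ (6x)^2 dx = 36·(2π^3/3); ∫ 2·6·(-5)·x dx = 0 (odd integrand); ∫ (-5)^2 dx = 25·2π.
So (1/(2π)) ∫_{-π}^{π} (6x - 5)^2 dx = 36π^2/3 + 25 = 12π^2 + 25.
Parseval ⇒ Σ |c_n|^2 = 12π^2 + 25.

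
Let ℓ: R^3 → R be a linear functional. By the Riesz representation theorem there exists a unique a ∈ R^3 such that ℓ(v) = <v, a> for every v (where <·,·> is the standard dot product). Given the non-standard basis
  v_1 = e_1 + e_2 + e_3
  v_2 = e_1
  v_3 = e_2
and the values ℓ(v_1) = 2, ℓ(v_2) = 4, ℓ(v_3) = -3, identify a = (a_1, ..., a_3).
a = (4, -3, 1)

Write a = (a_1, ..., a_3) in the standard basis. For each basis vector v_i, ℓ(v_i) = <v_i, a> is a linear equation in the a_j's. Collect the n equations into a matrix system V a = ℓ, where row i of V is v_i (expressed in the standard basis). Since V is invertible (lower-triangular with 1s on the diagonal, up to permutation), solve by back-substitution:
  V =
[[1, 1, 1],
 [1, 0, 0],
 [0, 1, 0]]
  V a = (2, 4, -3)
Solving gives a = (4, -3, 1).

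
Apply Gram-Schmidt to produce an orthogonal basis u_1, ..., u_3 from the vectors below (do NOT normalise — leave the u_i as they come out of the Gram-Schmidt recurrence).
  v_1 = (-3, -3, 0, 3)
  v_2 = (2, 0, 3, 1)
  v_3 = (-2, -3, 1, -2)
Orthogonal basis:
  u_1 = (-3, -3, 0, 3)
  u_2 = (5/3, -1/3, 3, 4/3)
  u_3 = (-31/41, -84/41, 59/41, -115/41)

Apply the Gram-Schmidt recurrence
  u_1 = v_1
  u_i = v_i − Σ_{j<i} ((v_i · u_j) / (u_j · u_j)) · u_j.

Step by step this gives:
  u_1 = (-3, -3, 0, 3)
  u_2 = (5/3, -1/3, 3, 4/3)
  u_3 = (-31/41, -84/41, 59/41, -115/41)

Orthogonality check:
  u_2 · u_1 = 0 (should be 0)
  u_3 · u_1 = 0 (should be 0)
  u_3 · u_2 = 0 (should be 0)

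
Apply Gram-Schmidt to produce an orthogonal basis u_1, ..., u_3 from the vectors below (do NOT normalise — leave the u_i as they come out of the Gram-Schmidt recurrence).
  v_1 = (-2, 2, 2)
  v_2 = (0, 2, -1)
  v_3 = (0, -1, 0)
Orthogonal basis:
  u_1 = (-2, 2, 2)
  u_2 = (1/3, 5/3, -4/3)
  u_3 = (-3/14, -1/14, -1/7)

Apply the Gram-Schmidt recurrence
  u_1 = v_1
  u_i = v_i − Σ_{j<i} ((v_i · u_j) / (u_j · u_j)) · u_j.

Step by step this gives:
  u_1 = (-2, 2, 2)
  u_2 = (1/3, 5/3, -4/3)
  u_3 = (-3/14, -1/14, -1/7)

Orthogonality check:
  u_2 · u_1 = 0 (should be 0)
  u_3 · u_1 = 0 (should be 0)
  u_3 · u_2 = 0 (should be 0)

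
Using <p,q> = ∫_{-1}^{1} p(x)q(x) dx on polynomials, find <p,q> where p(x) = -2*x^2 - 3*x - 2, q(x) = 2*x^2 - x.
<p,q> = -34/15

Expand the product: p(x)·q(x) = -4*x^4 - 4*x^3 - x^2 + 2*x.
∫_{-1}^{1} of each monomial x^k gives [2/(k+1) if k even, 0 if k odd]. Integrating term-by-term (or equivalently evaluating the antiderivative F(x) = -4*x^5/5 - x^4 - x^3/3 + x^2 at the endpoints):
  F(1) − F(−1) = -17/15 − (17/15) = -34/15.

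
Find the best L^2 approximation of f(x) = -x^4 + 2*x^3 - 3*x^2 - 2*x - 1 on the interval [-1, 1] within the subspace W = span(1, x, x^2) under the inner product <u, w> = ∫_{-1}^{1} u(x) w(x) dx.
g(x) = -27*x^2/7 - 4*x/5 - 32/35

The best approximation g ∈ W is the orthogonal projection of f onto W. Writing g = a_0 + a_1 x + a_2 x^2, the coefficients solve the normal equations G · a = b where
  G_{ij} = <φ_i, φ_j> and b_i = <f, φ_i>, with φ_0 = 1, φ_1 = x, φ_2 = x^2.
G =
  [2, 0, 2/3]
  [0, 2/3, 0]
  [2/3, 0, 2/5],
b = (-22/5, -8/15, -226/105).
Solving gives a_0 = -32/35, a_1 = -4/5, a_2 = -27/7, so
  g(x) = -27*x^2/7 - 4*x/5 - 32/35.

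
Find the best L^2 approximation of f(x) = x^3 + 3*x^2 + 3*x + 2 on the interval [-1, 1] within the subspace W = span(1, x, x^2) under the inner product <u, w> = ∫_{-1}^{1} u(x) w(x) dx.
g(x) = 3*x^2 + 18*x/5 + 2

The best approximation g ∈ W is the orthogonal projection of f onto W. Writing g = a_0 + a_1 x + a_2 x^2, the coefficients solve the normal equations G · a = b where
  G_{ij} = <φ_i, φ_j> and b_i = <f, φ_i>, with φ_0 = 1, φ_1 = x, φ_2 = x^2.
G =
  [2, 0, 2/3]
  [0, 2/3, 0]
  [2/3, 0, 2/5],
b = (6, 12/5, 38/15).
Solving gives a_0 = 2, a_1 = 18/5, a_2 = 3, so
  g(x) = 3*x^2 + 18*x/5 + 2.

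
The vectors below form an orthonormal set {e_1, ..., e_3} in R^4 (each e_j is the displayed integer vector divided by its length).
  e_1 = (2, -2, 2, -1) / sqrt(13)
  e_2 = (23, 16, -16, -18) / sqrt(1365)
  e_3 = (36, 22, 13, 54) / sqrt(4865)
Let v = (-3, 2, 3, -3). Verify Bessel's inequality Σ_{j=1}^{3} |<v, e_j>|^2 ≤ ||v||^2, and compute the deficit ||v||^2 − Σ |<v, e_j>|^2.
Σ |<v, e_j>|^2 = 3323/417; ||v||^2 = 31; deficit = 9604/417

Write each e_j = u_j / sqrt(<u_j, u_j>) where u_j is the displayed integer vector. Then <v, e_j> = <v, u_j> / sqrt(<u_j, u_j>), so |<v, e_j>|^2 = <v, u_j>^2 / <u_j, u_j>.
Coefficients: <v, e_1> = -1/sqrt(13), <v, e_2> = -31/sqrt(1365), <v, e_3> = -187/sqrt(4865).
Square and sum: Σ |<v, e_j>|^2 = 3323/417.
Compute ||v||^2 = v·v = 31.
Deficit = 31 − 3323/417 = 9604/417 ≥ 0, confirming Bessel's inequality. (The deficit equals ||v − Σ <v,e_j> e_j||^2, the squared distance from v to span{e_j}.)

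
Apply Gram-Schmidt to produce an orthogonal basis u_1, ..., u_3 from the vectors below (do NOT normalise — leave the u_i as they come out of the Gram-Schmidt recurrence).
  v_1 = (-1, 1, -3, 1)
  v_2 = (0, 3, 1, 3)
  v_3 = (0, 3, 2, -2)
Orthogonal basis:
  u_1 = (-1, 1, -3, 1)
  u_2 = (1/4, 11/4, 7/4, 11/4)
  u_3 = (-110/219, 542/219, 11/73, -553/219)

Apply the Gram-Schmidt recurrence
  u_1 = v_1
  u_i = v_i − Σ_{j<i} ((v_i · u_j) / (u_j · u_j)) · u_j.

Step by step this gives:
  u_1 = (-1, 1, -3, 1)
  u_2 = (1/4, 11/4, 7/4, 11/4)
  u_3 = (-110/219, 542/219, 11/73, -553/219)

Orthogonality check:
  u_2 · u_1 = 0 (should be 0)
  u_3 · u_1 = 0 (should be 0)
  u_3 · u_2 = 0 (should be 0)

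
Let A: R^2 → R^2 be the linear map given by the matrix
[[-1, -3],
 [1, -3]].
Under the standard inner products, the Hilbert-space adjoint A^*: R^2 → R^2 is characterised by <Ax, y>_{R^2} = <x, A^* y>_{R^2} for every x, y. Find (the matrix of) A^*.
A^* = A^T =
[[-1, 1],
 [-3, -3]]

For real matrices with standard dot products, the defining identity <Ax, y> = <x, A^* y> gives (Ax)^T y = x^T (A^*) y, i.e. x^T A^T y = x^T (A^*) y. Since this holds for all x, y, we must have A^* = A^T. Therefore
A^* =
[[-1, 1],
 [-3, -3]].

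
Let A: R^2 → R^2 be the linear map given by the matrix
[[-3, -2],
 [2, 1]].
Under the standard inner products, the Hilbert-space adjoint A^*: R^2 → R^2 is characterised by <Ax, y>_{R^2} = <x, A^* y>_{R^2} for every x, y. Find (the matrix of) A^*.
A^* = A^T =
[[-3, 2],
 [-2, 1]]

For real matrices with standard dot products, the defining identity <Ax, y> = <x, A^* y> gives (Ax)^T y = x^T (A^*) y, i.e. x^T A^T y = x^T (A^*) y. Since this holds for all x, y, we must have A^* = A^T. Therefore
A^* =
[[-3, 2],
 [-2, 1]].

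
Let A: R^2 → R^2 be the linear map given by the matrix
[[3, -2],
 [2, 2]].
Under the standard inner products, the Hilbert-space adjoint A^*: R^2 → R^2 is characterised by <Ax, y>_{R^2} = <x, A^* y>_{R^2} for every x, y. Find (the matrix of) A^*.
A^* = A^T =
[[3, 2],
 [-2, 2]]

For real matrices with standard dot products, the defining identity <Ax, y> = <x, A^* y> gives (Ax)^T y = x^T (A^*) y, i.e. x^T A^T y = x^T (A^*) y. Since this holds for all x, y, we must have A^* = A^T. Therefore
A^* =
[[3, 2],
 [-2, 2]].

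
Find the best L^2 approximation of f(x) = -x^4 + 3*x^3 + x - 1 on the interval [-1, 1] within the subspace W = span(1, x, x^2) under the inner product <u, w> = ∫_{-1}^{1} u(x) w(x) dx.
g(x) = -6*x^2/7 + 14*x/5 - 32/35

The best approximation g ∈ W is the orthogonal projection of f onto W. Writing g = a_0 + a_1 x + a_2 x^2, the coefficients solve the normal equations G · a = b where
  G_{ij} = <φ_i, φ_j> and b_i = <f, φ_i>, with φ_0 = 1, φ_1 = x, φ_2 = x^2.
G =
  [2, 0, 2/3]
  [0, 2/3, 0]
  [2/3, 0, 2/5],
b = (-12/5, 28/15, -20/21).
Solving gives a_0 = -32/35, a_1 = 14/5, a_2 = -6/7, so
  g(x) = -6*x^2/7 + 14*x/5 - 32/35.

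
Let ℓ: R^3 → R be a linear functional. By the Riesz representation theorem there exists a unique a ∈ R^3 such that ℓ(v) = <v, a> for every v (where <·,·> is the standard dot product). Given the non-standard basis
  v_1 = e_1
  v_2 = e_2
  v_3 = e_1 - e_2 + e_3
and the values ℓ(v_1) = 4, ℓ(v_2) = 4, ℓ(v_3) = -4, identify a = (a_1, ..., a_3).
a = (4, 4, -4)

Write a = (a_1, ..., a_3) in the standard basis. For each basis vector v_i, ℓ(v_i) = <v_i, a> is a linear equation in the a_j's. Collect the n equations into a matrix system V a = ℓ, where row i of V is v_i (expressed in the standard basis). Since V is invertible (lower-triangular with 1s on the diagonal, up to permutation), solve by back-substitution:
  V =
[[1, 0, 0],
 [0, 1, 0],
 [1, -1, 1]]
  V a = (4, 4, -4)
Solving gives a = (4, 4, -4).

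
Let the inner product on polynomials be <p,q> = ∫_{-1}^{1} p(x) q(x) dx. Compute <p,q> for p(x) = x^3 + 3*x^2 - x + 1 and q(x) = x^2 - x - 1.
<p,q> = -28/15

Expand the product: p(x)·q(x) = x^5 + 2*x^4 - 5*x^3 - x^2 - 1.
∫_{-1}^{1} of each monomial x^k gives [2/(k+1) if k even, 0 if k odd]. Integrating term-by-term (or equivalently evaluating the antiderivative F(x) = x^6/6 + 2*x^5/5 - 5*x^4/4 - x^3/3 - x at the endpoints):
  F(1) − F(−1) = -121/60 − (-3/20) = -28/15.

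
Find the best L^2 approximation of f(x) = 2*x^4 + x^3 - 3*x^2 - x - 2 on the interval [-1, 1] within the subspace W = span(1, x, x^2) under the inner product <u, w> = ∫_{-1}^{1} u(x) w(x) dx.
g(x) = -9*x^2/7 - 2*x/5 - 76/35

The best approximation g ∈ W is the orthogonal projection of f onto W. Writing g = a_0 + a_1 x + a_2 x^2, the coefficients solve the normal equations G · a = b where
  G_{ij} = <φ_i, φ_j> and b_i = <f, φ_i>, with φ_0 = 1, φ_1 = x, φ_2 = x^2.
G =
  [2, 0, 2/3]
  [0, 2/3, 0]
  [2/3, 0, 2/5],
b = (-26/5, -4/15, -206/105).
Solving gives a_0 = -76/35, a_1 = -2/5, a_2 = -9/7, so
  g(x) = -9*x^2/7 - 2*x/5 - 76/35.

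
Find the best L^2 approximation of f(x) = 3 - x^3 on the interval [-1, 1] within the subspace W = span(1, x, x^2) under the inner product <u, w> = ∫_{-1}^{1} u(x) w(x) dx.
g(x) = 3 - 3*x/5

The best approximation g ∈ W is the orthogonal projection of f onto W. Writing g = a_0 + a_1 x + a_2 x^2, the coefficients solve the normal equations G · a = b where
  G_{ij} = <φ_i, φ_j> and b_i = <f, φ_i>, with φ_0 = 1, φ_1 = x, φ_2 = x^2.
G =
  [2, 0, 2/3]
  [0, 2/3, 0]
  [2/3, 0, 2/5],
b = (6, -2/5, 2).
Solving gives a_0 = 3, a_1 = -3/5, a_2 = 0, so
  g(x) = 3 - 3*x/5.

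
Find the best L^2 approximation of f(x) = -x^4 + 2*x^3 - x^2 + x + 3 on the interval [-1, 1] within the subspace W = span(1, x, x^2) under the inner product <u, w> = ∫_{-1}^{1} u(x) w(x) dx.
g(x) = -13*x^2/7 + 11*x/5 + 108/35

The best approximation g ∈ W is the orthogonal projection of f onto W. Writing g = a_0 + a_1 x + a_2 x^2, the coefficients solve the normal equations G · a = b where
  G_{ij} = <φ_i, φ_j> and b_i = <f, φ_i>, with φ_0 = 1, φ_1 = x, φ_2 = x^2.
G =
  [2, 0, 2/3]
  [0, 2/3, 0]
  [2/3, 0, 2/5],
b = (74/15, 22/15, 46/35).
Solving gives a_0 = 108/35, a_1 = 11/5, a_2 = -13/7, so
  g(x) = -13*x^2/7 + 11*x/5 + 108/35.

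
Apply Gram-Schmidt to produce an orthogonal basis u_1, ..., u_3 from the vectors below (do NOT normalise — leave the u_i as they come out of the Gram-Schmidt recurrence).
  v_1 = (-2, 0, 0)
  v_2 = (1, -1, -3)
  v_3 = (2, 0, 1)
Orthogonal basis:
  u_1 = (-2, 0, 0)
  u_2 = (0, -1, -3)
  u_3 = (0, -3/10, 1/10)

Apply the Gram-Schmidt recurrence
  u_1 = v_1
  u_i = v_i − Σ_{j<i} ((v_i · u_j) / (u_j · u_j)) · u_j.

Step by step this gives:
  u_1 = (-2, 0, 0)
  u_2 = (0, -1, -3)
  u_3 = (0, -3/10, 1/10)

Orthogonality check:
  u_2 · u_1 = 0 (should be 0)
  u_3 · u_1 = 0 (should be 0)
  u_3 · u_2 = 0 (should be 0)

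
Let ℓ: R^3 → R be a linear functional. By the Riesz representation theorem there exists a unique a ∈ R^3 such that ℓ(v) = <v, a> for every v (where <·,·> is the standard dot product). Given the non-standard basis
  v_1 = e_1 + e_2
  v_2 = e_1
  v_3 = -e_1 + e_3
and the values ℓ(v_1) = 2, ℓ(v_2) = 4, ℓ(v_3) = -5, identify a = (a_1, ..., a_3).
a = (4, -2, -1)

Write a = (a_1, ..., a_3) in the standard basis. For each basis vector v_i, ℓ(v_i) = <v_i, a> is a linear equation in the a_j's. Collect the n equations into a matrix system V a = ℓ, where row i of V is v_i (expressed in the standard basis). Since V is invertible (lower-triangular with 1s on the diagonal, up to permutation), solve by back-substitution:
  V =
[[1, 1, 0],
 [1, 0, 0],
 [-1, 0, 1]]
  V a = (2, 4, -5)
Solving gives a = (4, -2, -1).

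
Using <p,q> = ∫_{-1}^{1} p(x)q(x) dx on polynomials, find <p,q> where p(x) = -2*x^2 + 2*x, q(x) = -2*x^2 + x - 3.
<p,q> = 104/15

Expand the product: p(x)·q(x) = 4*x^4 - 6*x^3 + 8*x^2 - 6*x.
∫_{-1}^{1} of each monomial x^k gives [2/(k+1) if k even, 0 if k odd]. Integrating term-by-term (or equivalently evaluating the antiderivative F(x) = 4*x^5/5 - 3*x^4/2 + 8*x^3/3 - 3*x^2 at the endpoints):
  F(1) − F(−1) = -31/30 − (-239/30) = 104/15.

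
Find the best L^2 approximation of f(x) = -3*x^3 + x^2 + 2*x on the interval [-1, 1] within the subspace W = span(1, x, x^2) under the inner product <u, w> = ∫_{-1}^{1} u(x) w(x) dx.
g(x) = x^2 + x/5

The best approximation g ∈ W is the orthogonal projection of f onto W. Writing g = a_0 + a_1 x + a_2 x^2, the coefficients solve the normal equations G · a = b where
  G_{ij} = <φ_i, φ_j> and b_i = <f, φ_i>, with φ_0 = 1, φ_1 = x, φ_2 = x^2.
G =
  [2, 0, 2/3]
  [0, 2/3, 0]
  [2/3, 0, 2/5],
b = (2/3, 2/15, 2/5).
Solving gives a_0 = 0, a_1 = 1/5, a_2 = 1, so
  g(x) = x^2 + x/5.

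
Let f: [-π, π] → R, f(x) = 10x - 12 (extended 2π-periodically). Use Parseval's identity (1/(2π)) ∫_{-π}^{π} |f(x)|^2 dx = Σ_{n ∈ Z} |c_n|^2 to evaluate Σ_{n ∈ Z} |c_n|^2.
Σ |c_n|^2 = 100π^2/3 + 144

Expand and integrate term by term over [-π, π]:
  ∫ (10x)^2 dx = 100·(2π^3/3); ∫ 2·10·(-12)·x dx = 0 (odd integrand); ∫ (-12)^2 dx = 144·2π.
So (1/(2π)) ∫_{-π}^{π} (10x - 12)^2 dx = 100π^2/3 + 144 = 100π^2/3 + 144.
Parseval ⇒ Σ |c_n|^2 = 100π^2/3 + 144.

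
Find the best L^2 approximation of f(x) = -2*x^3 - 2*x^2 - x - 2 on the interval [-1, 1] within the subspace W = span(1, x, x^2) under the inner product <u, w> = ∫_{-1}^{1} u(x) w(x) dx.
g(x) = -2*x^2 - 11*x/5 - 2

The best approximation g ∈ W is the orthogonal projection of f onto W. Writing g = a_0 + a_1 x + a_2 x^2, the coefficients solve the normal equations G · a = b where
  G_{ij} = <φ_i, φ_j> and b_i = <f, φ_i>, with φ_0 = 1, φ_1 = x, φ_2 = x^2.
G =
  [2, 0, 2/3]
  [0, 2/3, 0]
  [2/3, 0, 2/5],
b = (-16/3, -22/15, -32/15).
Solving gives a_0 = -2, a_1 = -11/5, a_2 = -2, so
  g(x) = -2*x^2 - 11*x/5 - 2.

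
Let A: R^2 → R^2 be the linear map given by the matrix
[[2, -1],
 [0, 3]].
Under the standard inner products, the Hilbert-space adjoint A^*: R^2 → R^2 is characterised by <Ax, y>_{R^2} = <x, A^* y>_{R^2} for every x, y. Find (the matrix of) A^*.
A^* = A^T =
[[2, 0],
 [-1, 3]]

For real matrices with standard dot products, the defining identity <Ax, y> = <x, A^* y> gives (Ax)^T y = x^T (A^*) y, i.e. x^T A^T y = x^T (A^*) y. Since this holds for all x, y, we must have A^* = A^T. Therefore
A^* =
[[2, 0],
 [-1, 3]].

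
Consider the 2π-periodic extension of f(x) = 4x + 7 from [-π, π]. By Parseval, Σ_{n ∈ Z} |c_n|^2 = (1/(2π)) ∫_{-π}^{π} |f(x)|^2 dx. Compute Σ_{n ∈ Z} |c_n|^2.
Σ |c_n|^2 = 16π^2/3 + 49

Expand and integrate term by term over [-π, π]:
  ∫ (4x)^2 dx = 16·(2π^3/3); ∫ 2·4·(7)·x dx = 0 (odd integrand); ∫ 7^2 dx = 49·2π.
So (1/(2π)) ∫_{-π}^{π} (4x + 7)^2 dx = 16π^2/3 + 49 = 16π^2/3 + 49.
Parseval ⇒ Σ |c_n|^2 = 16π^2/3 + 49.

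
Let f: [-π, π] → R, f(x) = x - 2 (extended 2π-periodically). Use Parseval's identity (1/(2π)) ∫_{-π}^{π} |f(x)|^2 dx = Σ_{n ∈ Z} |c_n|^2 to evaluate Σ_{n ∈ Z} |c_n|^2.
Σ |c_n|^2 = π^2/3 + 4

Expand and integrate term by term over [-π, π]:
  ∫ (x)^2 dx = 1·(2π^3/3); ∫ 2·1·(-2)·x dx = 0 (odd integrand); ∫ (-2)^2 dx = 4·2π.
So (1/(2π)) ∫_{-π}^{π} (x - 2)^2 dx = 1π^2/3 + 4 = π^2/3 + 4.
Parseval ⇒ Σ |c_n|^2 = π^2/3 + 4.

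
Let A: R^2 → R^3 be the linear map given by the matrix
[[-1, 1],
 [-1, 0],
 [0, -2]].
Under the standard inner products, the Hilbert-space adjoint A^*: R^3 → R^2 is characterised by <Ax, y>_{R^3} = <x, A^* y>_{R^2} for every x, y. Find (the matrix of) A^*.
A^* = A^T =
[[-1, -1, 0],
 [1, 0, -2]]

For real matrices with standard dot products, the defining identity <Ax, y> = <x, A^* y> gives (Ax)^T y = x^T (A^*) y, i.e. x^T A^T y = x^T (A^*) y. Since this holds for all x, y, we must have A^* = A^T. Therefore
A^* =
[[-1, -1, 0],
 [1, 0, -2]].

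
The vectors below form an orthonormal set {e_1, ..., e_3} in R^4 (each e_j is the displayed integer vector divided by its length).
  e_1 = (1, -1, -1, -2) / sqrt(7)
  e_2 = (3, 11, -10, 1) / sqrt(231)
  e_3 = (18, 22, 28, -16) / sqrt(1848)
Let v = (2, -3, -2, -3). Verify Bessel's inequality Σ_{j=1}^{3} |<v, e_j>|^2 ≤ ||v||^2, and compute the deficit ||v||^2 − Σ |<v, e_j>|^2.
Σ |<v, e_j>|^2 = 355/14; ||v||^2 = 26; deficit = 9/14

Write each e_j = u_j / sqrt(<u_j, u_j>) where u_j is the displayed integer vector. Then <v, e_j> = <v, u_j> / sqrt(<u_j, u_j>), so |<v, e_j>|^2 = <v, u_j>^2 / <u_j, u_j>.
Coefficients: <v, e_1> = 13/sqrt(7), <v, e_2> = -10/sqrt(231), <v, e_3> = -38/sqrt(1848).
Square and sum: Σ |<v, e_j>|^2 = 355/14.
Compute ||v||^2 = v·v = 26.
Deficit = 26 − 355/14 = 9/14 ≥ 0, confirming Bessel's inequality. (The deficit equals ||v − Σ <v,e_j> e_j||^2, the squared distance from v to span{e_j}.)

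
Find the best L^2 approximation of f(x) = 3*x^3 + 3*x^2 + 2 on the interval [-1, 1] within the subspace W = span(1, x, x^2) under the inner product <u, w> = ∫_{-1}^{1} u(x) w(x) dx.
g(x) = 3*x^2 + 9*x/5 + 2

The best approximation g ∈ W is the orthogonal projection of f onto W. Writing g = a_0 + a_1 x + a_2 x^2, the coefficients solve the normal equations G · a = b where
  G_{ij} = <φ_i, φ_j> and b_i = <f, φ_i>, with φ_0 = 1, φ_1 = x, φ_2 = x^2.
G =
  [2, 0, 2/3]
  [0, 2/3, 0]
  [2/3, 0, 2/5],
b = (6, 6/5, 38/15).
Solving gives a_0 = 2, a_1 = 9/5, a_2 = 3, so
  g(x) = 3*x^2 + 9*x/5 + 2.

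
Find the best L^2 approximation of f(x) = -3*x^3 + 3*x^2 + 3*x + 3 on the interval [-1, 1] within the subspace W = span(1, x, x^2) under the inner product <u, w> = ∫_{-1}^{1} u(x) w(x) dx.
g(x) = 3*x^2 + 6*x/5 + 3

The best approximation g ∈ W is the orthogonal projection of f onto W. Writing g = a_0 + a_1 x + a_2 x^2, the coefficients solve the normal equations G · a = b where
  G_{ij} = <φ_i, φ_j> and b_i = <f, φ_i>, with φ_0 = 1, φ_1 = x, φ_2 = x^2.
G =
  [2, 0, 2/3]
  [0, 2/3, 0]
  [2/3, 0, 2/5],
b = (8, 4/5, 16/5).
Solving gives a_0 = 3, a_1 = 6/5, a_2 = 3, so
  g(x) = 3*x^2 + 6*x/5 + 3.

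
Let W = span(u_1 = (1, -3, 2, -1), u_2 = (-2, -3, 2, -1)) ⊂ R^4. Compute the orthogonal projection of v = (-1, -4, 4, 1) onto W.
proj_W(v) = (-1, -57/14, 19/7, -19/14)

Set up U = [u_1 | ... | u_2] ∈ R^(4×2). The projector onto W = col(U) is P = U (U^T U)^(-1) U^T.
Compute U^T U =
  [15, 12]
  [12, 18],
and U^T v = (18, 21).
Solve U^T U · c = U^T v for the coefficients: c = (4/7, 11/14). The projection is proj_W(v) = U c.
Check: (v - proj_W(v)) · u_1 = 0  (should be 0).
Check: (v - proj_W(v)) · u_2 = 0  (should be 0).
Result: proj_W(v) = (-1, -57/14, 19/7, -19/14).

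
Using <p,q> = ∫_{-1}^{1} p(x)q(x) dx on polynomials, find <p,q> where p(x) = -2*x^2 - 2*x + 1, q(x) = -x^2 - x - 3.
<p,q> = -8/15

Expand the product: p(x)·q(x) = 2*x^4 + 4*x^3 + 7*x^2 + 5*x - 3.
∫_{-1}^{1} of each monomial x^k gives [2/(k+1) if k even, 0 if k odd]. Integrating term-by-term (or equivalently evaluating the antiderivative F(x) = 2*x^5/5 + x^4 + 7*x^3/3 + 5*x^2/2 - 3*x at the endpoints):
  F(1) − F(−1) = 97/30 − (113/30) = -8/15.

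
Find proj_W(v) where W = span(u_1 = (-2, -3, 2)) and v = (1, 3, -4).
proj_W(v) = (38/17, 57/17, -38/17)

Set up U = [u_1 | ... | u_1] ∈ R^(3×1). The projector onto W = col(U) is P = U (U^T U)^(-1) U^T.
Compute U^T U =
  [17],
and U^T v = (-19).
Solve U^T U · c = U^T v for the coefficients: c = (-19/17). The projection is proj_W(v) = U c.
Check: (v - proj_W(v)) · u_1 = 0  (should be 0).
Result: proj_W(v) = (38/17, 57/17, -38/17).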